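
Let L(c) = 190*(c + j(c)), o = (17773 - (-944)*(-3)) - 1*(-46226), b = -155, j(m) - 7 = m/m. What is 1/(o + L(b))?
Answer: 1/33237 ≈ 3.0087e-5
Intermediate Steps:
j(m) = 8 (j(m) = 7 + m/m = 7 + 1 = 8)
o = 61167 (o = (17773 - 1*2832) + 46226 = (17773 - 2832) + 46226 = 14941 + 46226 = 61167)
L(c) = 1520 + 190*c (L(c) = 190*(c + 8) = 190*(8 + c) = 1520 + 190*c)
1/(o + L(b)) = 1/(61167 + (1520 + 190*(-155))) = 1/(61167 + (1520 - 29450)) = 1/(61167 - 27930) = 1/33237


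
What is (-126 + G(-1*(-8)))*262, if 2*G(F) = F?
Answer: -31964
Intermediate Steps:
G(F) = F/2
(-126 + G(-1*(-8)))*262 = (-126 + (-1*(-8))/2)*262 = (-126 + (1/2)*8)*262 = (-126 + 4)*262 = -122*262 = -31964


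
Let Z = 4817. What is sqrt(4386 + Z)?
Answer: sqrt(9203) ≈ 95.932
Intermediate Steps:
sqrt(4386 + Z) = sqrt(4386 + 4817) = sqrt(9203)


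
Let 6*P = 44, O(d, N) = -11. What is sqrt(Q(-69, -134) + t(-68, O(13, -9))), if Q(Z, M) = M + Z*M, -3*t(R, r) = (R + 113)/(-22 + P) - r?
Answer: 13*sqrt(234795)/66 ≈ 95.443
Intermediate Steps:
P = 22/3 (P = (1/6)*44 = 22/3 ≈ 7.3333)
t(R, r) = 113/44 + r/3 + R/44 (t(R, r) = -((R + 113)/(-22 + 22/3) - r)/3 = -((113 + R)/(-44/3) - r)/3 = -((113 + R)*(-3/44) - r)/3 = -((-339/44 - 3*R/44) - r)/3 = -(-339/44 - r - 3*R/44)/3 = 113/44 + r/3 + R/44)
Q(Z, M) = M + M*Z
sqrt(Q(-69, -134) + t(-68, O(13, -9))) = sqrt(-134*(1 - 69) + (113/44 + (1/3)*(-11) + (1/44)*(-68))) = sqrt(-134*(-68) + (113/44 - 11/3 - 17/11)) = sqrt(9112 - 349/132) = sqrt(1202435/132) = 13*sqrt(234795)/66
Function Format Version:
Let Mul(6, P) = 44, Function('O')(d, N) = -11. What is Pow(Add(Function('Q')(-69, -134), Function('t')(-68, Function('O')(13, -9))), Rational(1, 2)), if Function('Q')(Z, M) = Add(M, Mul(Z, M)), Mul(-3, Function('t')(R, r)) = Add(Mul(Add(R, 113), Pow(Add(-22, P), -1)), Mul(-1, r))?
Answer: Mul(Rational(13, 66), Pow(234795, Rational(1, 2))) ≈ 95.443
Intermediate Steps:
P = Rational(22, 3) (P = Mul(Rational(1, 6), 44) = Rational(22, 3) ≈ 7.3333)
Function('t')(R, r) = Add(Rational(113, 44), Mul(Rational(1, 3), r), Mul(Rational(1, 44), R)) (Function('t')(R, r) = Mul(Rational(-1, 3), Add(Mul(Add(R, 113), Pow(Add(-22, Rational(22, 3)), -1)), Mul(-1, r))) = Mul(Rational(-1, 3), Add(Mul(Add(113, R), Pow(Rational(-44, 3), -1)), Mul(-1, r))) = Mul(Rational(-1, 3), Add(Mul(Add(113, R), Rational(-3, 44)), Mul(-1, r))) = Mul(Rational(-1, 3), Add(Add(Rational(-339, 44), Mul(Rational(-3, 44), R)), Mul(-1, r))) = Mul(Rational(-1, 3), Add(Rational(-339, 44), Mul(-1, r), Mul(Rational(-3, 44), R))) = Add(Rational(113, 44), Mul(Rational(1, 3), r), Mul(Rational(1, 44), R)))
Function('Q')(Z, M) = Add(M, Mul(M, Z))
Pow(Add(Function('Q')(-69, -134), Function('t')(-68, Function('O')(13, -9))), Rational(1, 2)) = Pow(Add(Mul(-134, Add(1, -69)), Add(Rational(113, 44), Mul(Rational(1, 3), -11), Mul(Rational(1, 44), -68))), Rational(1, 2)) = Pow(Add(Mul(-134, -68), Add(Rational(113, 44), Rational(-11, 3), Rational(-17, 11))), Rational(1, 2)) = Pow(Add(9112, Rational(-349, 132)), Rational(1, 2)) = Pow(Rational(1202435, 132), Rational(1, 2)) = Mul(Rational(13, 66), Pow(234795, Rational(1, 2)))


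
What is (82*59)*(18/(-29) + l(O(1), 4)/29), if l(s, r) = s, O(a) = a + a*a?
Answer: -77408/29 ≈ -2669.2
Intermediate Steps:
O(a) = a + a**2
(82*59)*(18/(-29) + l(O(1), 4)/29) = (82*59)*(18/(-29) + (1*(1 + 1))/29) = 4838*(18*(-1/29) + (1*2)*(1/29)) = 4838*(-18/29 + 2*(1/29)) = 4838*(-18/29 + 2/29) = 4838*(-16/29) = -77408/29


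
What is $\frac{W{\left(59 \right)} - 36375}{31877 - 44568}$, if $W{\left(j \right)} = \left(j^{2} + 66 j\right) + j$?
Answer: $\frac{28941}{12691} \approx 2.2804$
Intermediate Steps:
$W{\left(j \right)} = j^{2} + 67 j$
$\frac{W{\left(59 \right)} - 36375}{31877 - 44568} = \frac{59 \left(67 + 59\right) - 36375}{31877 - 44568} = \frac{59 \cdot 126 - 36375}{-12691} = \left(7434 - 36375\right) \left(- \frac{1}{12691}\right) = \left(-28941\right) \left(- \frac{1}{12691}\right) = \frac{28941}{12691}$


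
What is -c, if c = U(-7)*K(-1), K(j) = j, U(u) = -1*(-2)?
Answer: 2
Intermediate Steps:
U(u) = 2
c = -2 (c = 2*(-1) = -2)
-c = -1*(-2) = 2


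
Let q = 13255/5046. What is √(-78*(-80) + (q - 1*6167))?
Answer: √2289678/174 ≈ 8.6964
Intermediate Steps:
q = 13255/5046 (q = 13255*(1/5046) = 13255/5046 ≈ 2.6268)
√(-78*(-80) + (q - 1*6167)) = √(-78*(-80) + (13255/5046 - 1*6167)) = √(6240 + (13255/5046 - 6167)) = √(6240 - 31105427/5046) = √(381613/5046) = √2289678/174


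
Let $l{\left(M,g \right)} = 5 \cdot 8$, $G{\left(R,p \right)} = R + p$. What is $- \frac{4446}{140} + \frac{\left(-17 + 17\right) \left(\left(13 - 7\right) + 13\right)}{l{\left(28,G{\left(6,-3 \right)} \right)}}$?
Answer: $- \frac{2223}{70} \approx -31.757$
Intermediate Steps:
$l{\left(M,g \right)} = 40$
$- \frac{4446}{140} + \frac{\left(-17 + 17\right) \left(\left(13 - 7\right) + 13\right)}{l{\left(28,G{\left(6,-3 \right)} \right)}} = - \frac{4446}{140} + \frac{\left(-17 + 17\right) \left(\left(13 - 7\right) + 13\right)}{40} = \left(-4446\right) \frac{1}{140} + 0 \left(6 + 13\right) \frac{1}{40} = - \frac{2223}{70} + 0 \cdot 19 \cdot \frac{1}{40} = - \frac{2223}{70} + 0 \cdot \frac{1}{40} = - \frac{2223}{70} + 0 = - \frac{2223}{70}$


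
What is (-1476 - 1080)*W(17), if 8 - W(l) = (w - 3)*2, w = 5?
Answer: -10224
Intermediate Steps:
W(l) = 4 (W(l) = 8 - (5 - 3)*2 = 8 - 2*2 = 8 - 1*4 = 8 - 4 = 4)
(-1476 - 1080)*W(17) = (-1476 - 1080)*4 = -2556*4 = -10224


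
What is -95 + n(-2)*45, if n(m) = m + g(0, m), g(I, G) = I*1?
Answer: -185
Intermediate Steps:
g(I, G) = I
n(m) = m (n(m) = m + 0 = m)
-95 + n(-2)*45 = -95 - 2*45 = -95 - 90 = -185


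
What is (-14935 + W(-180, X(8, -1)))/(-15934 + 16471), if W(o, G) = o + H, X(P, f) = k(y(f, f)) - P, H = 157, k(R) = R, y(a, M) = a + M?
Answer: -4986/179 ≈ -27.855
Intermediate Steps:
y(a, M) = M + a
X(P, f) = -P + 2*f (X(P, f) = (f + f) - P = 2*f - P = -P + 2*f)
W(o, G) = 157 + o (W(o, G) = o + 157 = 157 + o)
(-14935 + W(-180, X(8, -1)))/(-15934 + 16471) = (-14935 + (157 - 180))/(-15934 + 16471) = (-14935 - 23)/537 = -14958*1/537 = -4986/179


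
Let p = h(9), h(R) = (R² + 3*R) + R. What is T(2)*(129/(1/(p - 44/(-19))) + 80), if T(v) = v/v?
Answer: 293963/19 ≈ 15472.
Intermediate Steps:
h(R) = R² + 4*R
T(v) = 1
p = 117 (p = 9*(4 + 9) = 9*13 = 117)
T(2)*(129/(1/(p - 44/(-19))) + 80) = 1*(129/(1/(117 - 44/(-19))) + 80) = 1*(129/(1/(117 - 44*(-1/19))) + 80) = 1*(129/(1/(117 + 44/19)) + 80) = 1*(129/(1/(2267/19)) + 80) = 1*(129/(19/2267) + 80) = 1*(129*(2267/19) + 80) = 1*(292443/19 + 80) = 1*(293963/19) = 293963/19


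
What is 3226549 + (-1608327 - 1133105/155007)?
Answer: 250834604449/155007 ≈ 1.6182e+6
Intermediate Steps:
3226549 + (-1608327 - 1133105/155007) = 3226549 - 249303076394/155007 = 250834604449/155007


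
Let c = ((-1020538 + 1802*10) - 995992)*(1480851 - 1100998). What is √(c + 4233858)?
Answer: 2*I*√189783946293 ≈ 8.7128e+5*I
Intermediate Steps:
c = -759140019030 (c = ((-1020538 + 18020) - 995992)*379853 = (-1002518 - 995992)*379853 = -1998510*379853 = -759140019030)
√(c + 4233858) = √(-759140019030 + 4233858) = √(-759135785172) = 2*I*√189783946293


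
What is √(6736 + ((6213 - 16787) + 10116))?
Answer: √6278 ≈ 79.234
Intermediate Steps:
√(6736 + ((6213 - 16787) + 10116)) = √(6736 + (-10574 + 10116)) = √(6736 - 458) = √6278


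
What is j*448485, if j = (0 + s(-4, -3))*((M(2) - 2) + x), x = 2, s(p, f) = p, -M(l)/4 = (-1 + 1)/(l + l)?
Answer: 0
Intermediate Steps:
M(l) = 0 (M(l) = -4*(-1 + 1)/(l + l) = -0/(2*l) = -0*1/(2*l) = -4*0 = 0)
j = 0 (j = (0 - 4)*((0 - 2) + 2) = -4*(-2 + 2) = -4*0 = 0)
j*448485 = 0*448485 = 0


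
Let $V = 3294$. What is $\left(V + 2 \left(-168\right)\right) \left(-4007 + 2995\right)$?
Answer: $-2993496$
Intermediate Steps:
$\left(V + 2 \left(-168\right)\right) \left(-4007 + 2995\right) = \left(3294 + 2 \left(-168\right)\right) \left(-4007 + 2995\right) = \left(3294 - 336\right) \left(-1012\right) = 2958 \left(-1012\right) = -2993496$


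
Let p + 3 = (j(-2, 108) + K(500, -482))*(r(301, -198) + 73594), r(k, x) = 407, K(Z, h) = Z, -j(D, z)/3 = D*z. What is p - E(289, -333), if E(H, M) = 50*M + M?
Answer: 84970128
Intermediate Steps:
j(D, z) = -3*D*z
E(H, M) = 51*M
p = 84953145 (p = -3 + (-3*(-2)*108 + 500)*(407 + 73594) = -3 + (648 + 500)*74001 = -3 + 1148*74001 = -3 + 84953148 = 84953145)
p - E(289, -333) = 84953145 - 51*(-333) = 84953145 - 1*(-16983) = 84953145 + 16983 = 84970128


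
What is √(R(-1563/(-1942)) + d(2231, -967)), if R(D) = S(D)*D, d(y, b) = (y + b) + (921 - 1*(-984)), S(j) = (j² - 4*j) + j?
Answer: 5*√1802122121868598/3771364 ≈ 56.281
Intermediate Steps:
S(j) = j² - 3*j
d(y, b) = 1905 + b + y (d(y, b) = (b + y) + (921 + 984) = (b + y) + 1905 = 1905 + b + y)
R(D) = D²*(-3 + D) (R(D) = (D*(-3 + D))*D = D²*(-3 + D))
√(R(-1563/(-1942)) + d(2231, -967)) = √((-1563/(-1942))²*(-3 - 1563/(-1942)) + (1905 - 967 + 2231)) = √((-1563*(-1/1942))²*(-3 - 1563*(-1/1942)) + 3169) = √((1563/1942)²*(-3 + 1563/1942) + 3169) = √((2442969/3771364)*(-4263/1942) + 3169) = √(-10414376847/7323988888 + 3169) = √(23199306409225/7323988888) = 5*√1802122121868598/3771364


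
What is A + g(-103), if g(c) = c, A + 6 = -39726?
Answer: -39835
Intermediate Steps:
A = -39732 (A = -6 - 39726 = -39732)
A + g(-103) = -39732 - 103 = -39835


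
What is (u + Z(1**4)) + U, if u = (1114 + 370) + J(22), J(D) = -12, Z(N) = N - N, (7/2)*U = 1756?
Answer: 13816/7 ≈ 1973.7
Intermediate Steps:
U = 3512/7 (U = (2/7)*1756 = 3512/7 ≈ 501.71)
Z(N) = 0
u = 1472 (u = (1114 + 370) - 12 = 1484 - 12 = 1472)
(u + Z(1**4)) + U = (1472 + 0) + 3512/7 = 1472 + 3512/7 = 13816/7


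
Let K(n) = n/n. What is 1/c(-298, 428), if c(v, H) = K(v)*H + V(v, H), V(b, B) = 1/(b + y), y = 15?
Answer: 283/121123 ≈ 0.0023365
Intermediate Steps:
V(b, B) = 1/(15 + b) (V(b, B) = 1/(b + 15) = 1/(15 + b))
K(n) = 1
c(v, H) = H + 1/(15 + v) (c(v, H) = 1*H + 1/(15 + v) = H + 1/(15 + v))
1/c(-298, 428) = 1/((1 + 428*(15 - 298))/(15 - 298)) = 1/((1 + 428*(-283))/(-283)) = 1/(-(1 - 121124)/283) = 1/(-1/283*(-121123)) = 1/(121123/283) = 283/121123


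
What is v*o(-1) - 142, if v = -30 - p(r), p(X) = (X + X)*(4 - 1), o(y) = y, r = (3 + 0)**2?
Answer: -58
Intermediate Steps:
r = 9 (r = 3**2 = 9)
p(X) = 6*X (p(X) = (2*X)*3 = 6*X)
v = -84 (v = -30 - 6*9 = -30 - 1*54 = -30 - 54 = -84)
v*o(-1) - 142 = -84*(-1) - 142 = 84 - 142 = -58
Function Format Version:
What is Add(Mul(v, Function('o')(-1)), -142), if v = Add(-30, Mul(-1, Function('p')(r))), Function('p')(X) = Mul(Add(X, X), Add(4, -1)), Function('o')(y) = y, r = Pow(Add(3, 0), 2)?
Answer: -58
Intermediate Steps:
r = 9 (r = Pow(3, 2) = 9)
Function('p')(X) = Mul(6, X) (Function('p')(X) = Mul(Mul(2, X), 3) = Mul(6, X))
v = -84 (v = Add(-30, Mul(-1, Mul(6, 9))) = Add(-30, Mul(-1, 54)) = Add(-30, -54) = -84)
Add(Mul(v, Function('o')(-1)), -142) = Add(Mul(-84, -1), -142) = Add(84, -142) = -58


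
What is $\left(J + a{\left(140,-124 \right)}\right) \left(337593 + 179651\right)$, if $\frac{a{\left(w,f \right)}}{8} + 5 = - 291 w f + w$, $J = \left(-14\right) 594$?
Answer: $20900197617936$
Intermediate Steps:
$J = -8316$
$a{\left(w,f \right)} = -40 + 8 w - 2328 f w$ ($a{\left(w,f \right)} = -40 + 8 \left(- 291 w f + w\right) = -40 + 8 \left(- 291 f w + w\right) = -40 + 8 \left(w - 291 f w\right) = -40 - \left(- 8 w + 2328 f w\right) = -40 + 8 w - 2328 f w$)
$\left(J + a{\left(140,-124 \right)}\right) \left(337593 + 179651\right) = \left(-8316 - \left(-1080 - 40414080\right)\right) \left(337593 + 179651\right) = \left(-8316 + \left(-40 + 1120 + 40414080\right)\right) 517244 = \left(-8316 + 40415160\right) 517244 = 40406844 \cdot 517244 = 20900197617936$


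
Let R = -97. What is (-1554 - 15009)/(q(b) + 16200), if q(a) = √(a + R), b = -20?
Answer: -29813400/29160013 + 5521*I*√13/29160013 ≈ -1.0224 + 0.00068266*I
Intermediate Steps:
q(a) = √(-97 + a) (q(a) = √(a - 97) = √(-97 + a))
(-1554 - 15009)/(q(b) + 16200) = (-1554 - 15009)/(√(-97 - 20) + 16200) = -16563/(√(-117) + 16200) = -16563/(3*I*√13 + 16200) = -16563/(16200 + 3*I*√13)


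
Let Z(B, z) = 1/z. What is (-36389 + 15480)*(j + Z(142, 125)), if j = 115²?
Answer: -34565211534/125 ≈ -2.7652e+8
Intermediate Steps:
j = 13225
(-36389 + 15480)*(j + Z(142, 125)) = (-36389 + 15480)*(13225 + 1/125) = -20909*(13225 + 1/125) = -20909*1653126/125 = -34565211534/125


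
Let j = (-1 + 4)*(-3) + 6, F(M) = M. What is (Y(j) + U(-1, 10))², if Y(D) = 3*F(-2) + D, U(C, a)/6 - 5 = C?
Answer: 225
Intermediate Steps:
U(C, a) = 30 + 6*C
j = -3 (j = 3*(-3) + 6 = -9 + 6 = -3)
Y(D) = -6 + D (Y(D) = 3*(-2) + D = -6 + D)
(Y(j) + U(-1, 10))² = ((-6 - 3) + (30 + 6*(-1)))² = (-9 + (30 - 6))² = (-9 + 24)² = 15² = 225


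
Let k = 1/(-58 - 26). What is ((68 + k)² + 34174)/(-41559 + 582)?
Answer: -273747265/289133712 ≈ -0.94678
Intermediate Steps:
k = -1/84 (k = 1/(-84) = -1/84 ≈ -0.011905)
((68 + k)² + 34174)/(-41559 + 582) = ((68 - 1/84)² + 34174)/(-41559 + 582) = ((5711/84)² + 34174)/(-40977) = (32615521/7056 + 34174)*(-1/40977) = (273747265/7056)*(-1/40977) = -273747265/289133712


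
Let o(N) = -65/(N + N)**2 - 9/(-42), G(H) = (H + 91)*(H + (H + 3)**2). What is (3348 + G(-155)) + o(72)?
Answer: -212703968327/145152 ≈ -1.4654e+6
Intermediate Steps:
G(H) = (91 + H)*(H + (3 + H)**2)
o(N) = 3/14 - 65/(4*N**2) (o(N) = -65*1/(4*N**2) - 9*(-1/42) = -65*1/(4*N**2) + 3/14 = -65/(4*N**2) + 3/14 = 3/14 - 65/(4*N**2))
(3348 + G(-155)) + o(72) = (3348 + (819 + (-155)**3 + 98*(-155)**2 + 646*(-155))) + (3/14 - 65/4/72**2) = (3348 + (819 - 3723875 + 98*24025 - 100130)) + (3/14 - 65/4*1/5184) = (3348 + (819 - 3723875 + 2354450 - 100130)) + (3/14 - 65/20736) = (3348 - 1468736) + 30649/145152 = -1465388 + 30649/145152 = -212703968327/145152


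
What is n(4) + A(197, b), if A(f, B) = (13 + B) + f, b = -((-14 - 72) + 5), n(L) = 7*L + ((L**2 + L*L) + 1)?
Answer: 352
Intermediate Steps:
n(L) = 1 + 2*L**2 + 7*L (n(L) = 7*L + ((L**2 + L**2) + 1) = 7*L + (2*L**2 + 1) = 7*L + (1 + 2*L**2) = 1 + 2*L**2 + 7*L)
b = 81 (b = -(-86 + 5) = -1*(-81) = 81)
A(f, B) = 13 + B + f
n(4) + A(197, b) = (1 + 2*4**2 + 7*4) + (13 + 81 + 197) = (1 + 2*16 + 28) + 291 = (1 + 32 + 28) + 291 = 61 + 291 = 352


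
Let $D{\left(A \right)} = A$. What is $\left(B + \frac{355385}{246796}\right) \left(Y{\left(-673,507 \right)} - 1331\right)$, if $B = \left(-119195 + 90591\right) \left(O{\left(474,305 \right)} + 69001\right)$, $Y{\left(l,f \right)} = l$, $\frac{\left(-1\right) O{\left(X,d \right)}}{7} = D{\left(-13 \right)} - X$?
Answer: $\frac{256095035101761555}{61699} \approx 4.1507 \cdot 10^{12}$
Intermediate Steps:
$O{\left(X,d \right)} = 91 + 7 X$ ($O{\left(X,d \right)} = - 7 \left(-13 - X\right) = 91 + 7 X$)
$B = -2071215640$ ($B = \left(-119195 + 90591\right) \left(\left(91 + 7 \cdot 474\right) + 69001\right) = - 28604 \left(\left(91 + 3318\right) + 69001\right) = - 28604 \left(3409 + 69001\right) = \left(-28604\right) 72410 = -2071215640$)
$\left(B + \frac{355385}{246796}\right) \left(Y{\left(-673,507 \right)} - 1331\right) = \left(-2071215640 + \frac{355385}{246796}\right) \left(-673 - 1331\right) = \left(-2071215640 + 355385 \cdot \frac{1}{246796}\right) \left(-2004\right) = \left(-2071215640 + \frac{355385}{246796}\right) \left(-2004\right) = \left(- \frac{511167734734055}{246796}\right) \left(-2004\right) = \frac{256095035101761555}{61699}$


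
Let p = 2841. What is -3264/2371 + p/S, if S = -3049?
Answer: -16687947/7229179 ≈ -2.3084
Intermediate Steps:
-3264/2371 + p/S = -3264/2371 + 2841/(-3049) = -3264*1/2371 + 2841*(-1/3049) = -3264/2371 - 2841/3049 = -16687947/7229179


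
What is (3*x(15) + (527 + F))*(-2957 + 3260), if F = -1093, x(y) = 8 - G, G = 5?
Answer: -168771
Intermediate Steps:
x(y) = 3 (x(y) = 8 - 1*5 = 8 - 5 = 3)
(3*x(15) + (527 + F))*(-2957 + 3260) = (3*3 + (527 - 1093))*(-2957 + 3260) = (9 - 566)*303 = -557*303 = -168771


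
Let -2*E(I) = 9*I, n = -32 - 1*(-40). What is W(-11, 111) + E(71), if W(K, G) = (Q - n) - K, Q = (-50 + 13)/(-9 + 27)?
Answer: -2867/9 ≈ -318.56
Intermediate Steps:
n = 8 (n = -32 + 40 = 8)
E(I) = -9*I/2
Q = -37/18 ≈ -2.0556
W(K, G) = -181/18 - K (W(K, G) = (-37/18 - 1*8) - K = (-37/18 - 8) - K = -181/18 - K)
W(-11, 111) + E(71) = (-181/18 - 1*(-11)) - 9/2*71 = (-181/18 + 11) - 639/2 = 17/18 - 639/2 = -2867/9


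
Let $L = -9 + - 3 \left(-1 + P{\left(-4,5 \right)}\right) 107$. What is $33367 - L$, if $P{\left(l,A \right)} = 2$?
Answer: $33697$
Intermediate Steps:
$L = -330$ ($L = -9 + - 3 \left(-1 + 2\right) 107 = -9 + \left(-3\right) 1 \cdot 107 = -9 - 321 = -330$)
$33367 - L = 33367 - -330 = 33367 + 330 = 33697$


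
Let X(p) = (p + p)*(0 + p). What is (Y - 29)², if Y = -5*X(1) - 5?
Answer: 1936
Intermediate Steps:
X(p) = 2*p² (X(p) = (2*p)*p = 2*p²)
Y = -15 (Y = -10*1² - 5 = -10 - 5 = -15)
(Y - 29)² = (-15 - 29)² = (-44)² = 1936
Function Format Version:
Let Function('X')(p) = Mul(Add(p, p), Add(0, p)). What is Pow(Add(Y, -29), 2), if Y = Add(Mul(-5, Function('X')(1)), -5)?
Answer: 1936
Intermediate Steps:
Function('X')(p) = Mul(2, Pow(p, 2)) (Function('X')(p) = Mul(Mul(2, p), p) = Mul(2, Pow(p, 2)))
Y = -15 (Y = Add(Mul(-5, Mul(2, Pow(1, 2))), -5) = Add(Mul(-5, Mul(2, 1)), -5) = Add(Mul(-5, 2), -5) = Add(-10, -5) = -15)
Pow(Add(Y, -29), 2) = Pow(Add(-15, -29), 2) = Pow(-44, 2) = 1936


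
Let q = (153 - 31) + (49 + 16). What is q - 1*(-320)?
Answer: 507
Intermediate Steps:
q = 187 (q = 122 + 65 = 187)
q - 1*(-320) = 187 - 1*(-320) = 187 + 320 = 507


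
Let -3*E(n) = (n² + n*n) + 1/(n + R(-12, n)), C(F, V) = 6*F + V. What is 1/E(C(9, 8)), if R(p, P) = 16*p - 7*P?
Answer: -1692/4336031 ≈ -0.00039022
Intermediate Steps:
C(F, V) = V + 6*F
R(p, P) = -7*P + 16*p
E(n) = -2*n²/3 - 1/(3*(-192 - 6*n)) (E(n) = -((n² + n*n) + 1/(n + (-7*n + 16*(-12))))/3 = -((n² + n²) + 1/(n + (-7*n - 192)))/3 = -(2*n² + 1/(n + (-192 - 7*n)))/3 = -(2*n² + 1/(-192 - 6*n))/3 = -(1/(-192 - 6*n) + 2*n²)/3 = -2*n²/3 - 1/(3*(-192 - 6*n)))
1/E(C(9, 8)) = 1/((1 - 384*(8 + 6*9)² - 12*(8 + 6*9)³)/(18*(32 + (8 + 6*9)))) = 1/((1 - 384*(8 + 54)² - 12*(8 + 54)³)/(18*(32 + (8 + 54)))) = 1/((1 - 384*62² - 12*62³)/(18*(32 + 62))) = 1/((1/18)*(1 - 384*3844 - 12*238328)/94) = 1/((1/18)*(1/94)*(1 - 1476096 - 2859936)) = 1/((1/18)*(1/94)*(-4336031)) = 1/(-4336031/1692) = -1692/4336031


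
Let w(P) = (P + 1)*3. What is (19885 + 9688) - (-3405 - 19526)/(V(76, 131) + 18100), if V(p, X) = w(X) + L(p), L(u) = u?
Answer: 549252687/18572 ≈ 29574.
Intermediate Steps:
w(P) = 3 + 3*P (w(P) = (1 + P)*3 = 3 + 3*P)
V(p, X) = 3 + p + 3*X (V(p, X) = (3 + 3*X) + p = 3 + p + 3*X)
(19885 + 9688) - (-3405 - 19526)/(V(76, 131) + 18100) = (19885 + 9688) - (-3405 - 19526)/((3 + 76 + 3*131) + 18100) = 29573 - (-22931)/((3 + 76 + 393) + 18100) = 29573 - (-22931)/(472 + 18100) = 29573 - (-22931)/18572 = 29573 - 1*(-22931/18572) = 29573 + 22931/18572 = 549252687/18572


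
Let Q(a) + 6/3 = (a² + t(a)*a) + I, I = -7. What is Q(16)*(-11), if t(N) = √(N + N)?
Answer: -2717 - 704*√2 ≈ -3712.6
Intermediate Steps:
t(N) = √2*√N (t(N) = √(2*N) = √2*√N)
Q(a) = -9 + a² + √2*a^(3/2) (Q(a) = -2 + ((a² + (√2*√a)*a) - 7) = -2 + ((a² + √2*a^(3/2)) - 7) = -2 + (-7 + a² + √2*a^(3/2)) = -9 + a² + √2*a^(3/2))
Q(16)*(-11) = (-9 + 16² + √2*16^(3/2))*(-11) = (-9 + 256 + √2*64)*(-11) = (-9 + 256 + 64*√2)*(-11) = (247 + 64*√2)*(-11) = -2717 - 704*√2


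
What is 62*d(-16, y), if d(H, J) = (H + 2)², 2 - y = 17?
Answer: 12152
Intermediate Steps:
y = -15 (y = 2 - 1*17 = 2 - 17 = -15)
d(H, J) = (2 + H)²
62*d(-16, y) = 62*(2 - 16)² = 62*(-14)² = 62*196 = 12152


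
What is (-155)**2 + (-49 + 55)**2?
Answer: 24061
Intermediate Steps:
(-155)**2 + (-49 + 55)**2 = 24025 + 6**2 = 24025 + 36 = 24061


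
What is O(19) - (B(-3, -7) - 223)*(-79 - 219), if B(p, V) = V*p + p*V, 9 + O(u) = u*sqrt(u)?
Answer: -53947 + 19*sqrt(19) ≈ -53864.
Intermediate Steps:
O(u) = -9 + u**(3/2) (O(u) = -9 + u*sqrt(u) = -9 + u**(3/2))
B(p, V) = 2*V*p (B(p, V) = V*p + V*p = 2*V*p)
O(19) - (B(-3, -7) - 223)*(-79 - 219) = (-9 + 19**(3/2)) - (2*(-7)*(-3) - 223)*(-79 - 219) = (-9 + 19*sqrt(19)) - (42 - 223)*(-298) = (-9 + 19*sqrt(19)) - (-181)*(-298) = (-9 + 19*sqrt(19)) - 1*53938 = (-9 + 19*sqrt(19)) - 53938 = -53947 + 19*sqrt(19)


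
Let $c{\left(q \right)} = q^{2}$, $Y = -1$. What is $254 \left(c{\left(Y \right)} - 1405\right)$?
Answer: $-356616$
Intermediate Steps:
$254 \left(c{\left(Y \right)} - 1405\right) = 254 \left(\left(-1\right)^{2} - 1405\right) = 254 \left(1 - 1405\right) = 254 \left(-1404\right) = -356616$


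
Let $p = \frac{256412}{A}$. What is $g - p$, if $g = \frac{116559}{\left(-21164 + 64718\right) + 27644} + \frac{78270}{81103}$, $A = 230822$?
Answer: $\frac{993851091603043}{666425976952934} \approx 1.4913$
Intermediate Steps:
$g = \frac{15025952037}{5774371394}$ ($g = \frac{116559}{43554 + 27644} + 78270 \cdot \frac{1}{81103} = \frac{116559}{71198} + \frac{78270}{81103} = \frac{15025952037}{5774371394} \approx 2.6022$)
$p = \frac{128206}{115411}$ ($p = \frac{256412}{230822} = 256412 \cdot \frac{1}{230822} = \frac{128206}{115411} \approx 1.1109$)
$g - p = \frac{15025952037}{5774371394} - \frac{128206}{115411} = \frac{993851091603043}{666425976952934}$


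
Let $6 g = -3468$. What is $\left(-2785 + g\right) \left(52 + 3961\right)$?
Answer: $-13495719$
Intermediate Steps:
$g = -578$ ($g = \frac{1}{6} \left(-3468\right) = -578$)
$\left(-2785 + g\right) \left(52 + 3961\right) = \left(-2785 - 578\right) \left(52 + 3961\right) = \left(-3363\right) 4013 = -13495719$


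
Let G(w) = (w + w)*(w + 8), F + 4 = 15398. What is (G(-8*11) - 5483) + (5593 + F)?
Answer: 29584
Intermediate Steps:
F = 15394 (F = -4 + 15398 = 15394)
G(w) = 2*w*(8 + w) (G(w) = (2*w)*(8 + w) = 2*w*(8 + w))
(G(-8*11) - 5483) + (5593 + F) = (2*(-8*11)*(8 - 8*11) - 5483) + (5593 + 15394) = (2*(-88)*(8 - 88) - 5483) + 20987 = (2*(-88)*(-80) - 5483) + 20987 = (14080 - 5483) + 20987 = 8597 + 20987 = 29584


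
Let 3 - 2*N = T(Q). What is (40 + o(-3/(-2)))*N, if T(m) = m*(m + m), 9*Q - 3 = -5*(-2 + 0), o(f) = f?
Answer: -7885/324 ≈ -24.336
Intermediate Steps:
Q = 13/9 (Q = ⅓ + (-5*(-2 + 0))/9 = ⅓ + (-5*(-2))/9 = ⅓ + (⅑)*10 = ⅓ + 10/9 = 13/9 ≈ 1.4444)
T(m) = 2*m² (T(m) = m*(2*m) = 2*m²)
N = -95/162 (N = 3/2 - (13/9)² = 3/2 - 169/81 = -95/162 ≈ -0.58642)
(40 + o(-3/(-2)))*N = (40 - 3/(-2))*(-95/162) = (40 - 3*(-½))*(-95/162) = (40 + 3/2)*(-95/162) = (83/2)*(-95/162) = -7885/324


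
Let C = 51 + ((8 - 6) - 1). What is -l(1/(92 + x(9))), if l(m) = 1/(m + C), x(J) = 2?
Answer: -94/4889 ≈ -0.019227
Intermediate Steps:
C = 52 (C = 51 + (2 - 1) = 51 + 1 = 52)
l(m) = 1/(52 + m) (l(m) = 1/(m + 52) = 1/(52 + m))
-l(1/(92 + x(9))) = -1/(52 + 1/(92 + 2)) = -1/(52 + 1/94) = -1/4889/94 = -1*94/4889 = -94/4889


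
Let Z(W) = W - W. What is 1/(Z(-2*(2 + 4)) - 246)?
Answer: -1/246 ≈ -0.0040650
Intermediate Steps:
Z(W) = 0
1/(Z(-2*(2 + 4)) - 246) = 1/(0 - 246) = 1/(-246) = -1/246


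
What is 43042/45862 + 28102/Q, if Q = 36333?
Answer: 1426329455/833152023 ≈ 1.7120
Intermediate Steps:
43042/45862 + 28102/Q = 43042/45862 + 28102/36333 = 43042*(1/45862) + 28102*(1/36333) = 21521/22931 + 28102/36333 = 1426329455/833152023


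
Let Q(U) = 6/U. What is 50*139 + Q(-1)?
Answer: 6944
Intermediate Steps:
50*139 + Q(-1) = 50*139 + 6/(-1) = 6950 + 6*(-1) = 6950 - 6 = 6944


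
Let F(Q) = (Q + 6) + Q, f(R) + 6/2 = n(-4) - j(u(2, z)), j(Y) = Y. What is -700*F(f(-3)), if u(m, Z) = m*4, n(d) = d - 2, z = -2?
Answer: 19600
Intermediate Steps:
n(d) = -2 + d
u(m, Z) = 4*m
f(R) = -17 (f(R) = -3 + ((-2 - 4) - 4*2) = -3 + (-6 - 1*8) = -3 + (-6 - 8) = -3 - 14 = -17)
F(Q) = 6 + 2*Q (F(Q) = (6 + Q) + Q = 6 + 2*Q)
-700*F(f(-3)) = -700*(6 + 2*(-17)) = -700*(6 - 34) = -700*(-28) = 19600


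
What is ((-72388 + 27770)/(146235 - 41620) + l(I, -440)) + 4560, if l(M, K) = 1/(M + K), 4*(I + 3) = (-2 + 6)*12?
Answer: 29369543061/6441295 ≈ 4559.6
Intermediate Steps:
I = 9 (I = -3 + ((-2 + 6)*12)/4 = -3 + (4*12)/4 = -3 + (¼)*48 = -3 + 12 = 9)
l(M, K) = 1/(K + M)
((-72388 + 27770)/(146235 - 41620) + l(I, -440)) + 4560 = ((-72388 + 27770)/(146235 - 41620) + 1/(-440 + 9)) + 4560 = (-44618/104615 + 1/(-431)) + 4560 = (-44618*1/104615 - 1/431) + 4560 = (-6374/14945 - 1/431) + 4560 = -2762139/6441295 + 4560 = 29369543061/6441295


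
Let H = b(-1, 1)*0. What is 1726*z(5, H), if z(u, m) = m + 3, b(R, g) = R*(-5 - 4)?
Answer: 5178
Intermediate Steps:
b(R, g) = -9*R (b(R, g) = R*(-9) = -9*R)
H = 0 (H = -9*(-1)*0 = 9*0 = 0)
z(u, m) = 3 + m
1726*z(5, H) = 1726*(3 + 0) = 1726*3 = 5178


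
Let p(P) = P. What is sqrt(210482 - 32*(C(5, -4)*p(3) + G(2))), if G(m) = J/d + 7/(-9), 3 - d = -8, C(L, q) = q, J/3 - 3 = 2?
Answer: sqrt(229612658)/33 ≈ 459.18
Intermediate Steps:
J = 15 (J = 9 + 3*2 = 9 + 6 = 15)
d = 11 (d = 3 - 1*(-8) = 3 + 8 = 11)
G(m) = 58/99 (G(m) = 15/11 + 7/(-9) = 15*(1/11) + 7*(-1/9) = 15/11 - 7/9 = 58/99)
sqrt(210482 - 32*(C(5, -4)*p(3) + G(2))) = sqrt(210482 - 32*(-4*3 + 58/99)) = sqrt(210482 - 32*(-12 + 58/99)) = sqrt(210482 - 32*(-1130/99)) = sqrt(210482 + 36160/99) = sqrt(20873878/99) = sqrt(229612658)/33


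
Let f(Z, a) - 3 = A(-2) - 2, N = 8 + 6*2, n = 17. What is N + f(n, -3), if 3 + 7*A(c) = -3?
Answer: 141/7 ≈ 20.143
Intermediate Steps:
A(c) = -6/7 (A(c) = -3/7 + (⅐)*(-3) = -3/7 - 3/7 = -6/7)
N = 20 (N = 8 + 12 = 20)
f(Z, a) = ⅐ (f(Z, a) = 3 + (-6/7 - 2) = 3 - 20/7 = ⅐)
N + f(n, -3) = 20 + ⅐ = 141/7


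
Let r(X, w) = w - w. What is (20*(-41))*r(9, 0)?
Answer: 0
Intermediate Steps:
r(X, w) = 0
(20*(-41))*r(9, 0) = (20*(-41))*0 = -820*0 = 0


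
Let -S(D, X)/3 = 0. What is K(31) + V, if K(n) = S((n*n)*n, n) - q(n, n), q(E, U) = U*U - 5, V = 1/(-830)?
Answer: -793481/830 ≈ -956.00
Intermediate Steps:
V = -1/830 ≈ -0.0012048
q(E, U) = -5 + U² (q(E, U) = U² - 5 = -5 + U²)
S(D, X) = 0 (S(D, X) = -3*0 = 0)
K(n) = 5 - n² (K(n) = 0 - (-5 + n²) = 0 + (5 - n²) = 5 - n²)
K(31) + V = (5 - 1*31²) - 1/830 = (5 - 1*961) - 1/830 = (5 - 961) - 1/830 = -956 - 1/830 = -793481/830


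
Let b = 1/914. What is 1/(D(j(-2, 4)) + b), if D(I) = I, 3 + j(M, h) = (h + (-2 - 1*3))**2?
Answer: -914/1827 ≈ -0.50027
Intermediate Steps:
b = 1/914 ≈ 0.0010941
j(M, h) = -3 + (-5 + h)**2 (j(M, h) = -3 + (h + (-2 - 1*3))**2 = -3 + (h + (-2 - 3))**2 = -3 + (h - 5)**2 = -3 + (-5 + h)**2)
1/(D(j(-2, 4)) + b) = 1/((-3 + (-5 + 4)**2) + 1/914) = 1/((-3 + (-1)**2) + 1/914) = 1/((-3 + 1) + 1/914) = 1/(-2 + 1/914) = 1/(-1827/914) = -914/1827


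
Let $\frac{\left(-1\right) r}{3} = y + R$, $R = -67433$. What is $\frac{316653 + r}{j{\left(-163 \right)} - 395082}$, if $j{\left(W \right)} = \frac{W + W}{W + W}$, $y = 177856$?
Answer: $\frac{14616}{395081} \approx 0.036995$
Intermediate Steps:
$j{\left(W \right)} = 1$ ($j{\left(W \right)} = \frac{2 W}{2 W} = 2 W \frac{1}{2 W} = 1$)
$r = -331269$ ($r = - 3 \left(177856 - 67433\right) = \left(-3\right) 110423 = -331269$)
$\frac{316653 + r}{j{\left(-163 \right)} - 395082} = \frac{316653 - 331269}{1 - 395082} = - \frac{14616}{-395081} = \left(-14616\right) \left(- \frac{1}{395081}\right) = \frac{14616}{395081}$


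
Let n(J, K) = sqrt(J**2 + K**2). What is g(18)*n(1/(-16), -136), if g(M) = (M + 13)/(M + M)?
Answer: 31*sqrt(4734977)/576 ≈ 117.11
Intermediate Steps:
g(M) = (13 + M)/(2*M) (g(M) = (13 + M)/((2*M)) = (13 + M)*(1/(2*M)) = (13 + M)/(2*M))
g(18)*n(1/(-16), -136) = ((1/2)*(13 + 18)/18)*sqrt((1/(-16))**2 + (-136)**2) = ((1/2)*(1/18)*31)*sqrt((-1/16)**2 + 18496) = 31*sqrt(1/256 + 18496)/36 = 31*sqrt(4734977/256)/36 = 31*(sqrt(4734977)/16)/36 = 31*sqrt(4734977)/576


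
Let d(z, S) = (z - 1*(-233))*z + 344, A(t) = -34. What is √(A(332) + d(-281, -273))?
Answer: √13798 ≈ 117.46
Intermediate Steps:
d(z, S) = 344 + z*(233 + z) (d(z, S) = (z + 233)*z + 344 = (233 + z)*z + 344 = z*(233 + z) + 344 = 344 + z*(233 + z))
√(A(332) + d(-281, -273)) = √(-34 + (344 + (-281)² + 233*(-281))) = √(-34 + (344 + 78961 - 65473)) = √(-34 + 13832) = √13798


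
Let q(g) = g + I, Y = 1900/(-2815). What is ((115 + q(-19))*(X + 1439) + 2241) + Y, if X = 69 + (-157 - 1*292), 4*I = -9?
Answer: 228626587/2252 ≈ 1.0152e+5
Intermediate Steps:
I = -9/4 (I = (1/4)*(-9) = -9/4 ≈ -2.2500)
Y = -380/563 (Y = 1900*(-1/2815) = -380/563 ≈ -0.67496)
q(g) = -9/4 + g (q(g) = g - 9/4 = -9/4 + g)
X = -380 (X = 69 + (-157 - 292) = 69 - 449 = -380)
((115 + q(-19))*(X + 1439) + 2241) + Y = ((115 + (-9/4 - 19))*(-380 + 1439) + 2241) - 380/563 = ((115 - 85/4)*1059 + 2241) - 380/563 = ((375/4)*1059 + 2241) - 380/563 = (397125/4 + 2241) - 380/563 = 406089/4 - 380/563 = 228626587/2252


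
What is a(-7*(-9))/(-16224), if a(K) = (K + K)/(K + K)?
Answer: -1/16224 ≈ -6.1637e-5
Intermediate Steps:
a(K) = 1 (a(K) = (2*K)/((2*K)) = (2*K)*(1/(2*K)) = 1)
a(-7*(-9))/(-16224) = 1/(-16224) = 1*(-1/16224) = -1/16224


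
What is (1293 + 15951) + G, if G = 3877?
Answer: 21121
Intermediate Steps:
(1293 + 15951) + G = (1293 + 15951) + 3877 = 17244 + 3877 = 21121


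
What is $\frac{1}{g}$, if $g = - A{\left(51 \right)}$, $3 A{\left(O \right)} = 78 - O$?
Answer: $- \frac{1}{9} \approx -0.11111$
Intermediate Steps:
$A{\left(O \right)} = 26 - \frac{O}{3}$ ($A{\left(O \right)} = \frac{78 - O}{3} = 26 - \frac{O}{3}$)
$g = -9$ ($g = - (26 - 17) = \left(-1\right) 9 = -9$)
$\frac{1}{g} = \frac{1}{-9} = - \frac{1}{9}$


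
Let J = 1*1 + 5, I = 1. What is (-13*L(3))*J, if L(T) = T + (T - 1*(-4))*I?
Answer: -780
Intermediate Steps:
J = 6 (J = 1 + 5 = 6)
L(T) = 4 + 2*T (L(T) = T + (T - 1*(-4))*1 = T + (T + 4)*1 = T + (4 + T)*1 = T + (4 + T) = 4 + 2*T)
(-13*L(3))*J = -13*(4 + 2*3)*6 = -13*(4 + 6)*6 = -13*10*6 = -130*6 = -780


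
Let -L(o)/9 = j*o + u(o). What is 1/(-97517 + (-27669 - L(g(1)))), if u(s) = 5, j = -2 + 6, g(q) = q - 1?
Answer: -1/125141 ≈ -7.9910e-6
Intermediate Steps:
g(q) = -1 + q
j = 4
L(o) = -45 - 36*o (L(o) = -9*(4*o + 5) = -9*(5 + 4*o) = -45 - 36*o)
1/(-97517 + (-27669 - L(g(1)))) = 1/(-97517 + (-27669 - (-45 - 36*(-1 + 1)))) = 1/(-97517 + (-27669 - (-45 - 36*0))) = 1/(-97517 + (-27669 - (-45 + 0))) = 1/(-97517 + (-27669 - 1*(-45))) = 1/(-97517 + (-27669 + 45)) = 1/(-97517 - 27624) = 1/(-125141) = -1/125141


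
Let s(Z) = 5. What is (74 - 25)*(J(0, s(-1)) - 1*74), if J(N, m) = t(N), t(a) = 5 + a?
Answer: -3381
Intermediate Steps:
J(N, m) = 5 + N
(74 - 25)*(J(0, s(-1)) - 1*74) = (74 - 25)*((5 + 0) - 1*74) = 49*(5 - 74) = 49*(-69) = -3381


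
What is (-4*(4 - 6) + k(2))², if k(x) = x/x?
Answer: 81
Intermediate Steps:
k(x) = 1
(-4*(4 - 6) + k(2))² = (-4*(4 - 6) + 1)² = (-4*(-2) + 1)² = (8 + 1)² = 9² = 81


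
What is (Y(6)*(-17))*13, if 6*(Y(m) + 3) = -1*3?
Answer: 1547/2 ≈ 773.50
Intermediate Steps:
Y(m) = -7/2 (Y(m) = -3 + (-1*3)/6 = -3 + (1/6)*(-3) = -3 - 1/2 = -7/2)
(Y(6)*(-17))*13 = -7/2*(-17)*13 = (119/2)*13 = 1547/2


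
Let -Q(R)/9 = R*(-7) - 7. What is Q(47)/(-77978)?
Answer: -1512/38989 ≈ -0.038780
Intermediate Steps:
Q(R) = 63 + 63*R (Q(R) = -9*(R*(-7) - 7) = -9*(-7*R - 7) = -9*(-7 - 7*R) = 63 + 63*R)
Q(47)/(-77978) = (63 + 63*47)/(-77978) = (63 + 2961)*(-1/77978) = 3024*(-1/77978) = -1512/38989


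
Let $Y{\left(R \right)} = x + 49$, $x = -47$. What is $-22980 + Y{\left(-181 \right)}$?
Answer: $-22978$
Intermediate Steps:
$Y{\left(R \right)} = 2$ ($Y{\left(R \right)} = -47 + 49 = 2$)
$-22980 + Y{\left(-181 \right)} = -22980 + 2 = -22978$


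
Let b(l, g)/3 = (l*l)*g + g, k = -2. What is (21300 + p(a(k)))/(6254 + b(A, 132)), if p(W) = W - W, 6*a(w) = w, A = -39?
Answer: 10650/304483 ≈ 0.034977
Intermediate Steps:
b(l, g) = 3*g + 3*g*l² (b(l, g) = 3*((l*l)*g + g) = 3*(l²*g + g) = 3*(g*l² + g) = 3*(g + g*l²) = 3*g + 3*g*l²)
a(w) = w/6
p(W) = 0
(21300 + p(a(k)))/(6254 + b(A, 132)) = (21300 + 0)/(6254 + 3*132*(1 + (-39)²)) = 21300/(6254 + 3*132*(1 + 1521)) = 21300/(6254 + 3*132*1522) = 21300/(6254 + 602712) = 21300/608966 = 21300*(1/608966) = 10650/304483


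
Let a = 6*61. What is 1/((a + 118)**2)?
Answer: 1/234256 ≈ 4.2688e-6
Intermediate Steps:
a = 366
1/((a + 118)**2) = 1/((366 + 118)**2) = 1/(484**2) = 1/234256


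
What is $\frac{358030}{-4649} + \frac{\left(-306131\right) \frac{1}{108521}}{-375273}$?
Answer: $- \frac{2082967252606853}{27047218676031} \approx -77.012$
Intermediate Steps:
$\frac{358030}{-4649} + \frac{\left(-306131\right) \frac{1}{108521}}{-375273} = 358030 \left(- \frac{1}{4649}\right) + \left(-306131\right) \frac{1}{108521} \left(- \frac{1}{375273}\right) = - \frac{358030}{4649} - - \frac{43733}{5817857319} = - \frac{358030}{4649} + \frac{43733}{5817857319} = - \frac{2082967252606853}{27047218676031}$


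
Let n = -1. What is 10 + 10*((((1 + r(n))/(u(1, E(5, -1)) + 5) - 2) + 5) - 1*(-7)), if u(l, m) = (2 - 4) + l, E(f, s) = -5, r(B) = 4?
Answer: 245/2 ≈ 122.50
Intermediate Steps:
u(l, m) = -2 + l
10 + 10*((((1 + r(n))/(u(1, E(5, -1)) + 5) - 2) + 5) - 1*(-7)) = 10 + 10*((((1 + 4)/((-2 + 1) + 5) - 2) + 5) - 1*(-7)) = 10 + 10*(((5/(-1 + 5) - 2) + 5) + 7) = 10 + 10*(((5/4 - 2) + 5) + 7) = 10 + 10*((-¾ + 5) + 7) = 10 + 10*(17/4 + 7) = 10 + 10*(45/4) = 10 + 225/2 = 245/2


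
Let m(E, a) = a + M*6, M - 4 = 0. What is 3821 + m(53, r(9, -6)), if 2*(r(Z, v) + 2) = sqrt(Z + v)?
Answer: 3843 + sqrt(3)/2 ≈ 3843.9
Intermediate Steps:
M = 4 (M = 4 + 0 = 4)
r(Z, v) = -2 + sqrt(Z + v)/2
m(E, a) = 24 + a (m(E, a) = a + 4*6 = a + 24 = 24 + a)
3821 + m(53, r(9, -6)) = 3821 + (24 + (-2 + sqrt(9 - 6)/2)) = 3821 + (24 + (-2 + sqrt(3)/2)) = 3821 + (22 + sqrt(3)/2) = 3843 + sqrt(3)/2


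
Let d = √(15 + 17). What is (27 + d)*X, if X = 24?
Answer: 648 + 96*√2 ≈ 783.76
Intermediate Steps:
d = 4*√2 (d = √32 = 4*√2 ≈ 5.6569)
(27 + d)*X = (27 + 4*√2)*24 = 648 + 96*√2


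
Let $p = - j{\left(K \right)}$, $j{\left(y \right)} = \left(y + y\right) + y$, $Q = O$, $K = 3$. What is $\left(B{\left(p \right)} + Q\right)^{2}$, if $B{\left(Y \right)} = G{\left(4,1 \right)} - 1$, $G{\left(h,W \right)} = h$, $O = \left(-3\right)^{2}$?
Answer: $144$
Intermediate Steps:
$O = 9$
$Q = 9$
$j{\left(y \right)} = 3 y$ ($j{\left(y \right)} = 2 y + y = 3 y$)
$p = -9$ ($p = - 3 \cdot 3 = \left(-1\right) 9 = -9$)
$B{\left(Y \right)} = 3$ ($B{\left(Y \right)} = 4 - 1 = 3$)
$\left(B{\left(p \right)} + Q\right)^{2} = \left(3 + 9\right)^{2} = 12^{2} = 144$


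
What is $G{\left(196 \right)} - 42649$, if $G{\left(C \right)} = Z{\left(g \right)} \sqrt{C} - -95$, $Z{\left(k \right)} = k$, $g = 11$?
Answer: $-42400$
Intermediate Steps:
$G{\left(C \right)} = 95 + 11 \sqrt{C}$ ($G{\left(C \right)} = 11 \sqrt{C} - -95 = 11 \sqrt{C} + 95 = 95 + 11 \sqrt{C}$)
$G{\left(196 \right)} - 42649 = \left(95 + 11 \sqrt{196}\right) - 42649 = \left(95 + 11 \cdot 14\right) - 42649 = \left(95 + 154\right) - 42649 = 249 - 42649 = -42400$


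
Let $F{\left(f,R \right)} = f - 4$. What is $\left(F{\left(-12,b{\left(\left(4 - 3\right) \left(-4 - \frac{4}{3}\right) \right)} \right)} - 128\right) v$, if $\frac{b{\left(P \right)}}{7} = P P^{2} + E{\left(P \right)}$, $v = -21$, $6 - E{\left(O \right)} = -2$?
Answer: $3024$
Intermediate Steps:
$E{\left(O \right)} = 8$ ($E{\left(O \right)} = 6 - -2 = 6 + 2 = 8$)
$b{\left(P \right)} = 56 + 7 P^{3}$ ($b{\left(P \right)} = 7 \left(P P^{2} + 8\right) = 7 \left(P^{3} + 8\right) = 7 \left(8 + P^{3}\right) = 56 + 7 P^{3}$)
$F{\left(f,R \right)} = -4 + f$
$\left(F{\left(-12,b{\left(\left(4 - 3\right) \left(-4 - \frac{4}{3}\right) \right)} \right)} - 128\right) v = \left(\left(-4 - 12\right) - 128\right) \left(-21\right) = \left(-16 - 128\right) \left(-21\right) = \left(-144\right) \left(-21\right) = 3024$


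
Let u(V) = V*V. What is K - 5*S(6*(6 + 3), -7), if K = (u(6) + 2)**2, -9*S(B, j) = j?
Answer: 12961/9 ≈ 1440.1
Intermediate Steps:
u(V) = V**2
S(B, j) = -j/9
K = 1444 (K = (6**2 + 2)**2 = (36 + 2)**2 = 38**2 = 1444)
K - 5*S(6*(6 + 3), -7) = 1444 - 5*(-1/9*(-7)) = 1444 - 5*7/9 = 1444 - 1*35/9 = 1444 - 35/9 = 12961/9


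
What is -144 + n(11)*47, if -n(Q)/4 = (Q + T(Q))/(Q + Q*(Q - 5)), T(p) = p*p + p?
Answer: -3452/7 ≈ -493.14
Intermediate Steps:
T(p) = p + p² (T(p) = p² + p = p + p²)
n(Q) = -4*(Q + Q*(1 + Q))/(Q + Q*(-5 + Q)) (n(Q) = -4*(Q + Q*(1 + Q))/(Q + Q*(Q - 5)) = -4*(Q + Q*(1 + Q))/(Q + Q*(-5 + Q)))
-144 + n(11)*47 = -144 + (4*(-2 - 1*11)/(-4 + 11))*47 = -144 + (4*(-2 - 11)/7)*47 = -144 + (4*(⅐)*(-13))*47 = -144 - 52/7*47 = -144 - 2444/7 = -3452/7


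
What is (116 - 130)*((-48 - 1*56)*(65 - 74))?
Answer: -13104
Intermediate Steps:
(116 - 130)*((-48 - 1*56)*(65 - 74)) = -14*(-48 - 56)*(-9) = -(-1456)*(-9) = -14*936 = -13104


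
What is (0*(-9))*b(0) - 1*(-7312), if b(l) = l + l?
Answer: 7312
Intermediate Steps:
b(l) = 2*l
(0*(-9))*b(0) - 1*(-7312) = (0*(-9))*(2*0) - 1*(-7312) = 0*0 + 7312 = 0 + 7312 = 7312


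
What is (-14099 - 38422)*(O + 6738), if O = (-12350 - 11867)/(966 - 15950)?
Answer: -5303907187089/14984 ≈ -3.5397e+8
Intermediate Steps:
O = 24217/14984 (O = -24217/(-14984) = -24217*(-1/14984) = 24217/14984 ≈ 1.6162)
(-14099 - 38422)*(O + 6738) = (-14099 - 38422)*(24217/14984 + 6738) = -52521*100986409/14984 = -5303907187089/14984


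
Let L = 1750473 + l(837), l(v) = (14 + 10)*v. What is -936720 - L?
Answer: -2707281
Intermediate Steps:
l(v) = 24*v
L = 1770561 (L = 1750473 + 24*837 = 1750473 + 20088 = 1770561)
-936720 - L = -936720 - 1*1770561 = -936720 - 1770561 = -2707281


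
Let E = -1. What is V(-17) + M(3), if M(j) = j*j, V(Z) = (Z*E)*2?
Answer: 43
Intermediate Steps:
V(Z) = -2*Z (V(Z) = (Z*(-1))*2 = -Z*2 = -2*Z)
M(j) = j²
V(-17) + M(3) = -2*(-17) + 3² = 34 + 9 = 43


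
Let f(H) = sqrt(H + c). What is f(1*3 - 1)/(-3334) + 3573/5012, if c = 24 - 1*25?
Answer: 5953685/8355004 ≈ 0.71259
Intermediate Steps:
c = -1 (c = 24 - 25 = -1)
f(H) = sqrt(-1 + H) (f(H) = sqrt(H - 1) = sqrt(-1 + H))
f(1*3 - 1)/(-3334) + 3573/5012 = sqrt(-1 + (1*3 - 1))/(-3334) + 3573/5012 = sqrt(-1 + (3 - 1))*(-1/3334) + 3573*(1/5012) = sqrt(-1 + 2)*(-1/3334) + 3573/5012 = sqrt(1)*(-1/3334) + 3573/5012 = 1*(-1/3334) + 3573/5012 = -1/3334 + 3573/5012 = 5953685/8355004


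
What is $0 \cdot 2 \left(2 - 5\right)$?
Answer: $0$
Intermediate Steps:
$0 \cdot 2 \left(2 - 5\right) = 0 \left(-3\right) = 0$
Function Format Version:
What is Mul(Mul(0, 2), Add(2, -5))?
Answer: 0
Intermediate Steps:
Mul(Mul(0, 2), Add(2, -5)) = Mul(0, -3) = 0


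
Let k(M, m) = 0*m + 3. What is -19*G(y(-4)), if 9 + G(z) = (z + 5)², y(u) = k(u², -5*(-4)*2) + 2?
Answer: -1729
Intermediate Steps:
k(M, m) = 3 (k(M, m) = 0 + 3 = 3)
y(u) = 5 (y(u) = 3 + 2 = 5)
G(z) = -9 + (5 + z)² (G(z) = -9 + (z + 5)² = -9 + (5 + z)²)
-19*G(y(-4)) = -19*(-9 + (5 + 5)²) = -19*(-9 + 10²) = -19*(-9 + 100) = -19*91 = -1729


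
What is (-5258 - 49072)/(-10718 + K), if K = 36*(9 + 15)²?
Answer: -27165/5009 ≈ -5.4232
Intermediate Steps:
K = 20736 (K = 36*24² = 36*576 = 20736)
(-5258 - 49072)/(-10718 + K) = (-5258 - 49072)/(-10718 + 20736) = -54330/10018 = -54330*1/10018 = -27165/5009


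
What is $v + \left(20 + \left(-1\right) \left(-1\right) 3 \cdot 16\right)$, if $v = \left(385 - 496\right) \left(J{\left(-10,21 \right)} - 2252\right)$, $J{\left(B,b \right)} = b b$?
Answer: $201089$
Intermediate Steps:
$J{\left(B,b \right)} = b^{2}$
$v = 201021$ ($v = \left(385 - 496\right) \left(21^{2} - 2252\right) = - 111 \left(441 - 2252\right) = \left(-111\right) \left(-1811\right) = 201021$)
$v + \left(20 + \left(-1\right) \left(-1\right) 3 \cdot 16\right) = 201021 + \left(20 + \left(-1\right) \left(-1\right) 3 \cdot 16\right) = 201021 + \left(20 + 1 \cdot 3 \cdot 16\right) = 201021 + \left(20 + 3 \cdot 16\right) = 201021 + \left(20 + 48\right) = 201021 + 68 = 201089$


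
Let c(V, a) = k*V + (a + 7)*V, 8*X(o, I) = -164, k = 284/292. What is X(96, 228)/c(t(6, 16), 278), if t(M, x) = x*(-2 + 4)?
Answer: -2993/1336064 ≈ -0.0022402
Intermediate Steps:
k = 71/73 (k = 284*(1/292) = 71/73 ≈ 0.97260)
t(M, x) = 2*x (t(M, x) = x*2 = 2*x)
X(o, I) = -41/2 (X(o, I) = (1/8)*(-164) = -41/2)
c(V, a) = 71*V/73 + V*(7 + a) (c(V, a) = 71*V/73 + (a + 7)*V = 71*V/73 + (7 + a)*V = 71*V/73 + V*(7 + a))
X(96, 228)/c(t(6, 16), 278) = -41*73/(32*(582 + 73*278))/2 = -41*73/(32*(582 + 20294))/2 = -41/(2*((1/73)*32*20876)) = -41/(2*668032/73) = -41/2*73/668032 = -2993/1336064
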